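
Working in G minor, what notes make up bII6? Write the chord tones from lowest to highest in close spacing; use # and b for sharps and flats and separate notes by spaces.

C Eb Ab

Scale degree 2 in G minor is A; lowering it a half step gives Ab. bII6 is the Neapolitan sixth — a major triad on the lowered second degree, here in its customary first inversion.
So the chord is Ab-C-Eb, a major triad.
The figured bass 6 indicates first inversion, placing the third (C) in the bass: C-Eb-Ab.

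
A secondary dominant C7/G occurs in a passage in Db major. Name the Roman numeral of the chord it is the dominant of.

iii

The chord is a dominant seventh chord on C.
A dominant resolves down a perfect fifth: C → F. In Db major, F is scale degree 3, i.e. iii.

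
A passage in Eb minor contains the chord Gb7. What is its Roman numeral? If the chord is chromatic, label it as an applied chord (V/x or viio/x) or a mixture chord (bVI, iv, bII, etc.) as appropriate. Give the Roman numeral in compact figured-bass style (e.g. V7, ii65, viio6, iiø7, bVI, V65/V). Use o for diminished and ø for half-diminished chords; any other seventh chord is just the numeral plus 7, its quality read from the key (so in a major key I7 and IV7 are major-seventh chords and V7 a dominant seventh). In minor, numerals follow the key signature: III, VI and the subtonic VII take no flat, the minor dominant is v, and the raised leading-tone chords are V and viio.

Stacked in thirds the chord is Gb-Bb-Db-Fb: a dominant seventh chord on Gb.
Gb is not a diatonic chord root with this quality in Eb minor, but it lies a perfect fifth above Cb (VI), so the chord functions as an applied dominant of VI.

V7/VI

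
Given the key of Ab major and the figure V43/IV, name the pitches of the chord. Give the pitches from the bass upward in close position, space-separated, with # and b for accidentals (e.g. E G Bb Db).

Eb Gb Ab C

V43/IV is a secondary dominant — the dominant seventh of IV. IV in Ab major is Db, so the applied chord's root is Ab, a perfect fifth above.
Building a dominant seventh chord on Ab gives Ab-C-Eb-Gb.
The figured bass 43 indicates second inversion, placing the fifth (Eb) in the bass: Eb-Gb-Ab-C.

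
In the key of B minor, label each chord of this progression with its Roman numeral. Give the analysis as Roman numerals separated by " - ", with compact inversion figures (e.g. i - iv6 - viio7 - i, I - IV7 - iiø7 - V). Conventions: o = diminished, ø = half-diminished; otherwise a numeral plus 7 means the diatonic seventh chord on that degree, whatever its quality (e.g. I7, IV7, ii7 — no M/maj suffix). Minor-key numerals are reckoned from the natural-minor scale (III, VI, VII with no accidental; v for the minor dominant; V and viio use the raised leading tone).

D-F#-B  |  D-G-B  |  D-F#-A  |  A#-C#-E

D-F#-B has root B, degree 1 in B minor, so i6.
D-G-B has root G, degree 6 in B minor, so VI64.
D-F#-A: root D is the mediant; major triad there is III.
A#-C#-E: diminished triad on A# = scale degree 7 → viio.

i6 - VI64 - III - viio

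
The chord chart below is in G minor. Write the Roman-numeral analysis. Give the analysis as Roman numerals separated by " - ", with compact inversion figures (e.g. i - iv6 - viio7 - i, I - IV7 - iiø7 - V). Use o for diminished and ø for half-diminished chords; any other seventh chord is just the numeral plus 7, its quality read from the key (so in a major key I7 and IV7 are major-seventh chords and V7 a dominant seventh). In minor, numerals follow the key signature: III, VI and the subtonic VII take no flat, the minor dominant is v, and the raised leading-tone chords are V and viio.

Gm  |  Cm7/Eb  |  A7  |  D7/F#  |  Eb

i - iv65 - V7/V - V65 - VI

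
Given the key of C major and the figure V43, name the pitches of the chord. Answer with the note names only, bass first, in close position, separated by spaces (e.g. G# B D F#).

In C major, the fifth degree is G, and the diatonic chord built there is a dominant seventh chord.
Stacking thirds from G gives G-B-D-F.
The figured bass 43 indicates second inversion, placing the fifth (D) in the bass: D-F-G-B.

D F G B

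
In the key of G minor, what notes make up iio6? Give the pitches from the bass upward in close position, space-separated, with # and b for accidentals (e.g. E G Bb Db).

C Eb A

The numeral's case and figure indicate a diminished triad. In G minor its root, scale degree 2, is A.
That chord is spelled A-C-Eb.
The figured bass 6 indicates first inversion, placing the third (C) in the bass: C-Eb-A.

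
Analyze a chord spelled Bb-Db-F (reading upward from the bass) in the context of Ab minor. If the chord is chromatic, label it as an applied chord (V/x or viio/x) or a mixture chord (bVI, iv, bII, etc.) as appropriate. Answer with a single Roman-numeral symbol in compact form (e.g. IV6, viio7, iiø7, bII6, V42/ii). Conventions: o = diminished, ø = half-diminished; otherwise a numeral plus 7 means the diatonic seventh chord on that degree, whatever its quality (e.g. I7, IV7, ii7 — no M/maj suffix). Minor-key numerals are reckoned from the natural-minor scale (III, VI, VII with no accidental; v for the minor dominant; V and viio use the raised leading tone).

ii

The pitches Bb-Db-F form a minor triad rooted on Bb.
Bb is the second degree of Ab minor. This is the minor supertonic, borrowed from the parallel major (the Dorian ii).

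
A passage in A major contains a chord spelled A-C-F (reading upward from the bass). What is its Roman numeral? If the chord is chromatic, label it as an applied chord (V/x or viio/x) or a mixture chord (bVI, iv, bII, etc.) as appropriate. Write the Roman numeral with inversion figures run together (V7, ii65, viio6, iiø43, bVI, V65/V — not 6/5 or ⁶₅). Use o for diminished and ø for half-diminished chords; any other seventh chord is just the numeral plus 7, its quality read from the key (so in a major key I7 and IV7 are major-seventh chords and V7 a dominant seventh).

The pitches F-A-C form a major triad rooted on F.
F is the lowered sixth degree of A major (diatonic 6 would be F#). This is a major triad on the lowered sixth degree, borrowed from the parallel minor.
With A in the bass the chord is in first inversion, so the figured bass is 6.

bVI6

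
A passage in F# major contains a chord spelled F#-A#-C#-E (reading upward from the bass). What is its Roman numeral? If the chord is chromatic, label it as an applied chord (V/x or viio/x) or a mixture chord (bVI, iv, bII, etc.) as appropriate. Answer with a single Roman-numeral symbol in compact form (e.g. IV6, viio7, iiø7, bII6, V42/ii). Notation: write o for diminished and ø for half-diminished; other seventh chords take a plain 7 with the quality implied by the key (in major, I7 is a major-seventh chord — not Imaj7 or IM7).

The pitches F#-A#-C#-E form a dominant seventh chord rooted on F#.
F# is not a diatonic chord root with this quality in F# major, but it lies a perfect fifth above B (IV), so the chord functions as an applied dominant of IV.

V7/IV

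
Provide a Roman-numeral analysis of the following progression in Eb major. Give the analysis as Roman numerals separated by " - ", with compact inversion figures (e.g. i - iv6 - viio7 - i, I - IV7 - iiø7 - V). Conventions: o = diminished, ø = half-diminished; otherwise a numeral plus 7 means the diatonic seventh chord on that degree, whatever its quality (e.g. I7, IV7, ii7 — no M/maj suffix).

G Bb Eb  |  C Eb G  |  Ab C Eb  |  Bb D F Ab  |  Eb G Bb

I6 - vi - IV - V7 - I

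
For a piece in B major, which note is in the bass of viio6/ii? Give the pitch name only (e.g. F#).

The applied chord viio6/ii is rooted on B#: B#-D#-F#.
The figure 6 means first inversion — the third is in the bass.

D#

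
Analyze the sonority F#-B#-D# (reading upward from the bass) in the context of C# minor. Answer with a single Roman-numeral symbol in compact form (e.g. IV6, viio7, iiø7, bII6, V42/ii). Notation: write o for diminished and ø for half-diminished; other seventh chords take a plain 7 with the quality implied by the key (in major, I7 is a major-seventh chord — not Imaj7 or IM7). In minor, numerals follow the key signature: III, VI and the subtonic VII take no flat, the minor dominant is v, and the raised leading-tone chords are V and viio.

viio64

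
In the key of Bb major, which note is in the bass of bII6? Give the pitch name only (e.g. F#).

bII in Bb major has root Cb; the chord is Cb-Eb-Gb.
The figure 6 means first inversion — the third is in the bass.

Eb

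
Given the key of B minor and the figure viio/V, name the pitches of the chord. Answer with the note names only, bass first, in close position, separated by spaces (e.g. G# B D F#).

E# G# B

The slash marks an applied leading-tone chord: viio of V. In B minor, V is F#, so the leading tone to it is E#, a half step below.
Building a diminished triad on E# gives E#-G#-B.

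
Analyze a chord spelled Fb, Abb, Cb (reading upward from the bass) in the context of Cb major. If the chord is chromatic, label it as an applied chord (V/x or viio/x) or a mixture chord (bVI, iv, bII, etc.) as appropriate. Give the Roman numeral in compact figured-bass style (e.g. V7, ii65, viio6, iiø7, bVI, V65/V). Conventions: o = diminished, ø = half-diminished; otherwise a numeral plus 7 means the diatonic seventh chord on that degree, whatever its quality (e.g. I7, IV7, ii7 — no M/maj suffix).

The pitches Fb-Abb-Cb form a minor triad rooted on Fb.
Fb is the fourth degree of Cb major. This is the minor subdominant, borrowed from the parallel minor.

iv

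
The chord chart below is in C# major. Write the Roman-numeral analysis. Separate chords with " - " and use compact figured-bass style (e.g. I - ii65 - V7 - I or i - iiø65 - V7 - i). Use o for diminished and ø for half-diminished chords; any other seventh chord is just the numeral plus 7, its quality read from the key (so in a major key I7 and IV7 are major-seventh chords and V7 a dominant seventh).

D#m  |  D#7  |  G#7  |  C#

D#m: minor triad on D# = scale degree 2 → ii.
D#7: chromatic; D# is V of V, so V7/V.
G#7: dominant seventh chord on G# = scale degree 5 → V7.
C#: root C# is the tonic; major triad there is I.

ii - V7/V - V7 - I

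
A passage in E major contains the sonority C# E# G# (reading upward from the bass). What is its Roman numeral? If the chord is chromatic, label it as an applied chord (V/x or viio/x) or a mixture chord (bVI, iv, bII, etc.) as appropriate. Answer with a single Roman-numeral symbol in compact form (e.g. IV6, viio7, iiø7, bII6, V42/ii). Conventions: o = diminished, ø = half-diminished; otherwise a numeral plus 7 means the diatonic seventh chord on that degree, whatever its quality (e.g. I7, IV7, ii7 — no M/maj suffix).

V/ii

The pitches C#-E#-G# form a major triad rooted on C#.
C# is not a diatonic chord root with this quality in E major, but it lies a perfect fifth above F# (ii), so the chord functions as an applied dominant of ii.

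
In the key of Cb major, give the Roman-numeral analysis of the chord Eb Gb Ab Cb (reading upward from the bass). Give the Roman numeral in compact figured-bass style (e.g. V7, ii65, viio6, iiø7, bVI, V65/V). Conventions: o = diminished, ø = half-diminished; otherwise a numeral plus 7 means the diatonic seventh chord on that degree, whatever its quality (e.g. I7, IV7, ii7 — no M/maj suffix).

vi43

The pitches Ab-Cb-Eb-Gb form a minor seventh chord rooted on Ab.
In Cb major, Ab is the submediant; the diatonic minor seventh chord there is vi7.
With Eb in the bass the chord is in second inversion, so the figured bass is 43.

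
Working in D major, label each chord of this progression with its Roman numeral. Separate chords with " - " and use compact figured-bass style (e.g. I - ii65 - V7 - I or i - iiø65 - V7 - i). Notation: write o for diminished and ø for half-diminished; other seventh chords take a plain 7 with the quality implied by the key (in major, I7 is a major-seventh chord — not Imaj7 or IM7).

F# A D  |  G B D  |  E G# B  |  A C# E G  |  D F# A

I6 - IV - V/V - V7 - I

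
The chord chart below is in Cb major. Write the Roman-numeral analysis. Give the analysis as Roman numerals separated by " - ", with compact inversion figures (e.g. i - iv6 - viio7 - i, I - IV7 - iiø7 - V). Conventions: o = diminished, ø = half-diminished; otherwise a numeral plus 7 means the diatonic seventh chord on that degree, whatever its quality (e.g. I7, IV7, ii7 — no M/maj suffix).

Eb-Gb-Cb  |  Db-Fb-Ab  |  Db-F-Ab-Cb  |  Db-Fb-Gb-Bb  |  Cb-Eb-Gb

I6 - ii - V7/V - V43 - I

Eb-Gb-Cb has root Cb, degree 1 in Cb major, so I6.
Db-Fb-Ab has root Db, degree 2 in Cb major, so ii.
Db-F-Ab-Cb: chromatic; Db is V of V, so V7/V.
Db-Fb-Gb-Bb has root Gb, degree 5 in Cb major, so V43.
Cb-Eb-Gb: major triad on Cb = scale degree 1 → I.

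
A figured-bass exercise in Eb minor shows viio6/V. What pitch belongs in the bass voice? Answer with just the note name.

The applied chord viio6/V is rooted on A: A-C-Eb.
The figure 6 means first inversion — the third is in the bass.

C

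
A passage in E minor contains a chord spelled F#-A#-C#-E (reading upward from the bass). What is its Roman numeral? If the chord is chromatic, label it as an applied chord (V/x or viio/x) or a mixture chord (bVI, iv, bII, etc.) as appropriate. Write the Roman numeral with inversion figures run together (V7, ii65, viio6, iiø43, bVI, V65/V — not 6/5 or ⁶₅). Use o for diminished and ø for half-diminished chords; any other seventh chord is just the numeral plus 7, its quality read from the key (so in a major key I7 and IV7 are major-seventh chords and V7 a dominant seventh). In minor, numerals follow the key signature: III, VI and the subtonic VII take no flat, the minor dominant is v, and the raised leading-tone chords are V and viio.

Stacked in thirds the chord is F#-A#-C#-E: a dominant seventh chord on F#.
F# is not a diatonic chord root with this quality in E minor, but it lies a perfect fifth above B (V), so the chord functions as an applied dominant of V.

V7/V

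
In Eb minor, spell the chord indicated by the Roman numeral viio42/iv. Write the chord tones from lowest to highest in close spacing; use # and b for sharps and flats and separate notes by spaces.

Fb G Bb Db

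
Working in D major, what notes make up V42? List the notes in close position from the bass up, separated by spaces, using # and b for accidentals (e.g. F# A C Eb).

G A C# E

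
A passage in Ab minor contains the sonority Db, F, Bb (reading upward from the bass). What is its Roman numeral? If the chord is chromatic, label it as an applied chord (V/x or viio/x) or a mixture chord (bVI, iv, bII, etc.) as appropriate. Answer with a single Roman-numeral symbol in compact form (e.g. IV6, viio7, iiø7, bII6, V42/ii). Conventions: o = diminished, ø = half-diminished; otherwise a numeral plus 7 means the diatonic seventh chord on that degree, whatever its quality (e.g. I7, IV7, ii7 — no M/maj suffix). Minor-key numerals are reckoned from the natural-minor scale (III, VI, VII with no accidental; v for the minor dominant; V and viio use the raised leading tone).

Stacked in thirds the chord is Bb-Db-F: a minor triad on Bb.
Bb is the second degree of Ab minor. This is the minor supertonic, borrowed from the parallel major (the Dorian ii).
With Db in the bass the chord is in first inversion, so the figured bass is 6.

ii6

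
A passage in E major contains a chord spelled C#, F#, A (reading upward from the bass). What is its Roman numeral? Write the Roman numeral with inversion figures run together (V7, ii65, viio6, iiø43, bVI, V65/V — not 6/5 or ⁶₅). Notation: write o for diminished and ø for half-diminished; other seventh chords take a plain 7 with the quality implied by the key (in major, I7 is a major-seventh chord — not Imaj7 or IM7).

Stacked in thirds the chord is F#-A-C#: a minor triad on F#.
In E major, F# is the supertonic; the diatonic minor triad there is ii.
With C# in the bass the chord is in second inversion, so the figured bass is 64.

ii64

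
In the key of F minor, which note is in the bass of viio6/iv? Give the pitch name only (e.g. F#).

The applied chord viio6/iv is rooted on A: A-C-Eb.
The figure 6 means first inversion — the third is in the bass.

C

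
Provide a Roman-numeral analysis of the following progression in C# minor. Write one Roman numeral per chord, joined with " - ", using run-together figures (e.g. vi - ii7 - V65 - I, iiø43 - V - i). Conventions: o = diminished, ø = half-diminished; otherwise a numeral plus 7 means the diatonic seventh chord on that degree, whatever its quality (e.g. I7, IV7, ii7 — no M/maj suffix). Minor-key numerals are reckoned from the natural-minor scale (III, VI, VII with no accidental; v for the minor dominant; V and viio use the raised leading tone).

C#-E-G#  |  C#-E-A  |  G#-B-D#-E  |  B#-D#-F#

i - VI6 - III65 - viio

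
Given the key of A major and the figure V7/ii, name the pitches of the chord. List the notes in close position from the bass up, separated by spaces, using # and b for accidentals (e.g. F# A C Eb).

F# A# C# E

V7/ii is a secondary dominant — the dominant seventh of ii. ii in A major is B, so the applied chord's root is F#, a perfect fifth above.
Building a dominant seventh chord on F# gives F#-A#-C#-E.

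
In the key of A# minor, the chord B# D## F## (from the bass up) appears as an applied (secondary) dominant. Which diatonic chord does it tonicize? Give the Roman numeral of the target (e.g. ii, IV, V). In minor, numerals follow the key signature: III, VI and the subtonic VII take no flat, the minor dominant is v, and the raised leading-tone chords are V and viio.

The chord is a major triad on B#.
A dominant resolves down a perfect fifth: B# → E#. In A# minor, E# is scale degree 5, i.e. V.

V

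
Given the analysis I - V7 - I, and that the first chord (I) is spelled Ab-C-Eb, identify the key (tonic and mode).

The chord Ab is a major triad rooted on Ab; its label is I.
If Ab is scale degree 1 and the mode makes that degree carry a major triad, the tonic is Ab and the mode is major.

Ab major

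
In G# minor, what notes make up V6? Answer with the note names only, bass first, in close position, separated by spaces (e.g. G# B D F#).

In G# minor, scale degree 5 is D#. The dominant is major (leading tone raised), so V is a major triad.
Stacking thirds from D# gives D#-F##-A#.
The figured bass 6 indicates first inversion, placing the third (F##) in the bass: F##-A#-D#.

F## A# D#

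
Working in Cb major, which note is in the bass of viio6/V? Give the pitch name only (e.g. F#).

The applied chord viio6/V is rooted on F: F-Ab-Cb.
The figure 6 means first inversion — the third is in the bass.

Ab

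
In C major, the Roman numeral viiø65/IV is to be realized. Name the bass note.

The applied chord viiø65/IV is rooted on E: E-G-Bb-D.
The figure 65 means first inversion — the third is in the bass.

G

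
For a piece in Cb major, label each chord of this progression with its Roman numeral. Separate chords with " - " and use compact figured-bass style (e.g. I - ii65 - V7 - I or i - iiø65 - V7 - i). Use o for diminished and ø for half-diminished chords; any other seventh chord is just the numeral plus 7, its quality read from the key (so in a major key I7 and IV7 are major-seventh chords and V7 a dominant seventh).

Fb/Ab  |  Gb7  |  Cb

IV6 - V7 - I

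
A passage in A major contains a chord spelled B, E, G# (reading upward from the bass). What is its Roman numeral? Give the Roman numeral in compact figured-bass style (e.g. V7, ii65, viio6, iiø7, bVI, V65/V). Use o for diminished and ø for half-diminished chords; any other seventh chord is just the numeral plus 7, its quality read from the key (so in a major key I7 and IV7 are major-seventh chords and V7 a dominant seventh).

V64

The pitches E-G#-B form a major triad rooted on E.
E is scale degree 5 in A major, and a major triad on that degree is written V.
With B in the bass the chord is in second inversion, so the figured bass is 64.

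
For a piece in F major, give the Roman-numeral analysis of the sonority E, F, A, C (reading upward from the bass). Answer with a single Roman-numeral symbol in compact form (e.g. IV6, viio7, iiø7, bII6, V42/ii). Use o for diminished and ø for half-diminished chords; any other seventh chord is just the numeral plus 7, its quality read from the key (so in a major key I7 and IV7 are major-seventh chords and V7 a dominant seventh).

I42

The pitches F-A-C-E form a major seventh chord rooted on F.
In F major, F is the tonic; the diatonic major seventh chord there is I7.
With E in the bass the chord is in third inversion, so the figured bass is 42.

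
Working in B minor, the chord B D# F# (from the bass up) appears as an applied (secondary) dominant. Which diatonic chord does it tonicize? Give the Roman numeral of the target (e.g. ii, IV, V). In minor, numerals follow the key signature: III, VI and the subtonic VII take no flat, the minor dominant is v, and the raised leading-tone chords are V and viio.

iv

The chord is a major triad on B.
A dominant resolves down a perfect fifth: B → E. In B minor, E is scale degree 4, i.e. iv.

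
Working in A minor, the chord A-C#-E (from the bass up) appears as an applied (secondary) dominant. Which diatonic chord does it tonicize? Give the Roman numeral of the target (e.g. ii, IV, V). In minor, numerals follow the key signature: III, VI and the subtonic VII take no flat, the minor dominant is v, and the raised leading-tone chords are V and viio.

The chord is a major triad on A.
A dominant resolves down a perfect fifth: A → D. In A minor, D is scale degree 4, i.e. iv.

iv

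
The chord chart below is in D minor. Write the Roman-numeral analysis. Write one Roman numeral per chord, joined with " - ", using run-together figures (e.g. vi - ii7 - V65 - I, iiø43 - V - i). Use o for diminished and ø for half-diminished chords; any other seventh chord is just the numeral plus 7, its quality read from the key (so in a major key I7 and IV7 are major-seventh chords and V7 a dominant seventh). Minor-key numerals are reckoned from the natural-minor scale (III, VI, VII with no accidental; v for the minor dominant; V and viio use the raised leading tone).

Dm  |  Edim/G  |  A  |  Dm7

Dm: root D is the tonic; minor triad there is i.
Edim/G has root E, degree 2 in D minor, so iio6.
A has root A, degree 5 in D minor, so V.
Dm7: minor seventh chord on D = scale degree 1 → i7.

i - iio6 - V - i7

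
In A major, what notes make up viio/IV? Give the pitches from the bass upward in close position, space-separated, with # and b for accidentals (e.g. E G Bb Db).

viio/IV is a secondary leading-tone chord. The target IV is D in A major; the applied chord is rooted a semitone below, on C#.
Building a diminished triad on C# gives C#-E-G.

C# E G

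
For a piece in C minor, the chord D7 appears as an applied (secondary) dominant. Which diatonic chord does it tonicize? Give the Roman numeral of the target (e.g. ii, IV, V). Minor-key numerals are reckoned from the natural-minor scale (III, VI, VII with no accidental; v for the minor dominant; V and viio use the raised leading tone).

V

The chord is a dominant seventh chord on D.
A dominant resolves down a perfect fifth: D → G. In C minor, G is scale degree 5, i.e. V.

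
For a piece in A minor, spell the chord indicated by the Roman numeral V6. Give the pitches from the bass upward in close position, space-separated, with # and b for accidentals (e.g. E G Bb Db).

G# B E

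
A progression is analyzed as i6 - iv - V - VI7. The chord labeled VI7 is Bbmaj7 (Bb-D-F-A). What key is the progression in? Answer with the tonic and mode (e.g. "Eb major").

The chord Bbmaj7 is a major seventh chord rooted on Bb; its label is VI7.
If Bb is scale degree 6 and the mode makes that degree carry a major seventh chord, the tonic is D and the mode is minor.

D minor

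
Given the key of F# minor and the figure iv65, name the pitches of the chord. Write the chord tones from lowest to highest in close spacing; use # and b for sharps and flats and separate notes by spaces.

D F# A B

In F# minor, the fourth degree is B, and the diatonic chord built there is a minor seventh chord.
Stacking thirds from B gives B-D-F#-A.
The figured bass 65 indicates first inversion, placing the third (D) in the bass: D-F#-A-B.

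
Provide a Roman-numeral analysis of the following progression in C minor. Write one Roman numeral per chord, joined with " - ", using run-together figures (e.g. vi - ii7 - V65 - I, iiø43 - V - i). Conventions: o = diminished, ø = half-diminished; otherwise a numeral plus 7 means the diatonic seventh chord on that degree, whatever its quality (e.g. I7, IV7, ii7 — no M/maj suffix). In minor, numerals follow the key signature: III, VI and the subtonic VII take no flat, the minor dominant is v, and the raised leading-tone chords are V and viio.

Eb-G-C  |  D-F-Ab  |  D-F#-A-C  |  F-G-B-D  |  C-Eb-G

Eb-G-C: minor triad on C = scale degree 1 → i6.
D-F-Ab: diminished triad on D = scale degree 2 → iio.
D-F#-A-C: a dominant seventh chord on D, the applied dominant of V → V7/V.
F-G-B-D: root G is the dominant; dominant seventh chord there is V42.
C-Eb-G: minor triad on C = scale degree 1 → i.

i6 - iio - V7/V - V42 - i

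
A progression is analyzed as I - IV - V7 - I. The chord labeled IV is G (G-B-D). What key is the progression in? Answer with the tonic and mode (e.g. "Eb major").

D major

IV is given as G-B-D — a major triad with root G.
If G is scale degree 4 and the mode makes that degree carry a major triad, the tonic is D and the mode is major.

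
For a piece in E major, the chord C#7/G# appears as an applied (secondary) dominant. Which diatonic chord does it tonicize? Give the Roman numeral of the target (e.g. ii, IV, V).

ii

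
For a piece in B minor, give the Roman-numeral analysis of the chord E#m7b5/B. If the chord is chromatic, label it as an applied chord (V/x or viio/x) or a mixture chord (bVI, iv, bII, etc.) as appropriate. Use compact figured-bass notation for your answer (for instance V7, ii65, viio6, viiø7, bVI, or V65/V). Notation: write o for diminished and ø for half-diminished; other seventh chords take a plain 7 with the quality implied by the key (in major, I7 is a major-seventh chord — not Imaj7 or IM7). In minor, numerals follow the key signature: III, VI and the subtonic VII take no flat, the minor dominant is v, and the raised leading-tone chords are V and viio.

Stacked in thirds the chord is E#-G#-B-D#: a half-diminished seventh chord on E#.
E# sits a half step below F# (V in B minor); a diminished chord there is the applied leading-tone chord of V.
With B in the bass the chord is in second inversion, so the figured bass is 43.

viiø43/V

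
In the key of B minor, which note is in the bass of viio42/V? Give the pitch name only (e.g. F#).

The applied chord viio42/V is rooted on E#: E#-G#-B-D.
The figure 42 means third inversion — the seventh is in the bass.

D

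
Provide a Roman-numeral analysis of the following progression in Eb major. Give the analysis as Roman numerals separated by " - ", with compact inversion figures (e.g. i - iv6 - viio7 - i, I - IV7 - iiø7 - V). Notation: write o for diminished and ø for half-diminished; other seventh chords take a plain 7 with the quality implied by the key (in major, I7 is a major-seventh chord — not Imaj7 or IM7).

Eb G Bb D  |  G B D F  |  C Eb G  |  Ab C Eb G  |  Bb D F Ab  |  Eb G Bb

Eb-G-Bb-D has root Eb, degree 1 in Eb major, so I7.
G-B-D-F is the secondary dominant of vi (dominant seventh chord on G): V7/vi.
C-Eb-G has root C, degree 6 in Eb major, so vi.
Ab-C-Eb-G has root Ab, degree 4 in Eb major, so IV7.
Bb-D-F-Ab: dominant seventh chord on Bb = scale degree 5 → V7.
Eb-G-Bb has root Eb, degree 1 in Eb major, so I.

I7 - V7/vi - vi - IV7 - V7 - I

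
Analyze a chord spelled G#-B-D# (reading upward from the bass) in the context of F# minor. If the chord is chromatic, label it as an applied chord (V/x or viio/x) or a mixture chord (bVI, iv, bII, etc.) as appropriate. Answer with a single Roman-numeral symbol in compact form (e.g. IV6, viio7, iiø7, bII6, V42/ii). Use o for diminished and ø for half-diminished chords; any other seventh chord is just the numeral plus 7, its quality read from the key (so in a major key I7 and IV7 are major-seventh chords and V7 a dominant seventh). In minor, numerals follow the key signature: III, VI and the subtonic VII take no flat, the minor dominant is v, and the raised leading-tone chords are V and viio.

ii

The pitches G#-B-D# form a minor triad rooted on G#.
G# is the second degree of F# minor. This is the minor supertonic, borrowed from the parallel major (the Dorian ii).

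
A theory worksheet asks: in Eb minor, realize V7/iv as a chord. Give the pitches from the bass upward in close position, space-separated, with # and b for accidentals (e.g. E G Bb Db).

The slash means an applied dominant: we want the dominant of iv. In Eb minor, iv is Ab minor, and its dominant is built on Eb.
Building a dominant seventh chord on Eb gives Eb-G-Bb-Db.

Eb G Bb Db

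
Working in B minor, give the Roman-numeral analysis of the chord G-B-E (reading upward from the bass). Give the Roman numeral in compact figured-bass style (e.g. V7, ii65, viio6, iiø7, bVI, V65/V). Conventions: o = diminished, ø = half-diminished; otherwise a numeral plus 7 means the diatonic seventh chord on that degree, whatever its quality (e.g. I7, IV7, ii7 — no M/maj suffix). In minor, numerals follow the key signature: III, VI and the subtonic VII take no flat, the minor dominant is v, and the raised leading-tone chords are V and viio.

iv6

Stacked in thirds the chord is E-G-B: a minor triad on E.
E is scale degree 4 in B minor, and a minor triad on that degree is written iv.
With G in the bass the chord is in first inversion, so the figured bass is 6.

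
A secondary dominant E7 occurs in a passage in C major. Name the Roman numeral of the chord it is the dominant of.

The chord is a dominant seventh chord on E.
A dominant resolves down a perfect fifth: E → A. In C major, A is scale degree 6, i.e. vi.

vi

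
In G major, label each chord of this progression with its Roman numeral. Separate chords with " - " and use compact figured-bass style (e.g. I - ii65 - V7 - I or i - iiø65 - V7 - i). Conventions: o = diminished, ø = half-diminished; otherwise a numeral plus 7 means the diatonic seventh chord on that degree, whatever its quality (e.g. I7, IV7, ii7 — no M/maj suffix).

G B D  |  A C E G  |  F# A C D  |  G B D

G-B-D has root G, degree 1 in G major, so I.
A-C-E-G: minor seventh chord on A = scale degree 2 → ii7.
F#-A-C-D: root D is the dominant; dominant seventh chord there is V65.
G-B-D: major triad on G = scale degree 1 → I.

I - ii7 - V65 - I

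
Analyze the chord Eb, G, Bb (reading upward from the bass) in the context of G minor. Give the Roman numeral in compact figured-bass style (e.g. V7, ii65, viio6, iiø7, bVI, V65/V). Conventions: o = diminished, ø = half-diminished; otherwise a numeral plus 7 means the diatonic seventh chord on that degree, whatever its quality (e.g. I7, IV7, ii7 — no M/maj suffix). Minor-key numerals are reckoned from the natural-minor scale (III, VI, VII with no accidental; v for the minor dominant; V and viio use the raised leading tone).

VI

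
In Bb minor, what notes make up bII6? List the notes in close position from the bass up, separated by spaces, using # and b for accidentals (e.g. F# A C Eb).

Eb Gb Cb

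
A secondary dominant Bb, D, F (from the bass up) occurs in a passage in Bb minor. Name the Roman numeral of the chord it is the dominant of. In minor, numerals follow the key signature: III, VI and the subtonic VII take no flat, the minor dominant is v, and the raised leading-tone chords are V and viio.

iv

The chord is a major triad on Bb.
A dominant resolves down a perfect fifth: Bb → Eb. In Bb minor, Eb is scale degree 4, i.e. iv.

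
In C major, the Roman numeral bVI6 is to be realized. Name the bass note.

bVI in C major has root Ab; the chord is Ab-C-Eb.
The figure 6 means first inversion — the third is in the bass.

C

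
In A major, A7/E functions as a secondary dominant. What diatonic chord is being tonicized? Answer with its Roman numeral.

IV

The chord is a dominant seventh chord on A.
A dominant resolves down a perfect fifth: A → D. In A major, D is scale degree 4, i.e. IV.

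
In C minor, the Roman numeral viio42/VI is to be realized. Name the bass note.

Fb

The applied chord viio42/VI is rooted on G: G-Bb-Db-Fb.
The figure 42 means third inversion — the seventh is in the bass.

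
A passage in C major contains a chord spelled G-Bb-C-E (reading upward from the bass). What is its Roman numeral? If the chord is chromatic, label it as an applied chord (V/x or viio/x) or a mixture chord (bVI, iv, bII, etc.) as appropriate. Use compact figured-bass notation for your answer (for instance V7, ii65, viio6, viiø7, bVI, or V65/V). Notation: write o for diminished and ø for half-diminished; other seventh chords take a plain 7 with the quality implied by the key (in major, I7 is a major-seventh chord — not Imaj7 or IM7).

V43/IV

Stacked in thirds the chord is C-E-G-Bb: a dominant seventh chord on C.
C is not a diatonic chord root with this quality in C major, but it lies a perfect fifth above F (IV), so the chord functions as an applied dominant of IV.
With G in the bass the chord is in second inversion, so the figured bass is 43.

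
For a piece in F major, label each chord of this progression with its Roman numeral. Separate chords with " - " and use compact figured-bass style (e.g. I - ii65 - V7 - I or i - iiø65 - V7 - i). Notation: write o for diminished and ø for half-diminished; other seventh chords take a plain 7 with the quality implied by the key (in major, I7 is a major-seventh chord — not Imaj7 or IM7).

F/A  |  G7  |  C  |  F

I6 - V7/V - V - I

F/A: root F is the tonic; major triad there is I6.
G7: chromatic; G is V of V, so V7/V.
C: major triad on C = scale degree 5 → V.
F: root F is the tonic; major triad there is I.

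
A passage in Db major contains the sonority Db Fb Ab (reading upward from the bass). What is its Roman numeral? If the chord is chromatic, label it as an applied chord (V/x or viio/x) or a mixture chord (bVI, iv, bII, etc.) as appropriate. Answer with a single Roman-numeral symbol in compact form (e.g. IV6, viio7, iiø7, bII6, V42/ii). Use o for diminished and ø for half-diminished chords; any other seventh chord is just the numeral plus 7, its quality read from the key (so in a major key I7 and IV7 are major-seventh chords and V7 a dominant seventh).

The pitches Db-Fb-Ab form a minor triad rooted on Db.
Db is the first degree of Db major. This is the minor tonic, borrowed from the parallel minor.

i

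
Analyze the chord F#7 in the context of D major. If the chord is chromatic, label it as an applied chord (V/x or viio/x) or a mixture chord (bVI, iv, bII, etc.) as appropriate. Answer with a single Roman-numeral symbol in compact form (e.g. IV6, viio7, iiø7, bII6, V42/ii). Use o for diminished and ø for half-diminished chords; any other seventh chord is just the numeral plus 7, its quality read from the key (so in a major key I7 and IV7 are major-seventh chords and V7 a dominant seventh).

Stacked in thirds the chord is F#-A#-C#-E: a dominant seventh chord on F#.
F# is not a diatonic chord root with this quality in D major, but it lies a perfect fifth above B (vi), so the chord functions as an applied dominant of vi.

V7/vi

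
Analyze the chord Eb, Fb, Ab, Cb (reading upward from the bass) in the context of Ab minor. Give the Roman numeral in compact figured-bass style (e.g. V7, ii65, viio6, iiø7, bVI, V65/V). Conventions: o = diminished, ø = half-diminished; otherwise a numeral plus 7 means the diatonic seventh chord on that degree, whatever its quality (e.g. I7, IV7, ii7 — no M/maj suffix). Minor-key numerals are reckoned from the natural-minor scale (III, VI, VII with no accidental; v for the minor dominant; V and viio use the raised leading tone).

VI42

The pitches Fb-Ab-Cb-Eb form a major seventh chord rooted on Fb.
In Ab minor, Fb is the submediant; the diatonic major seventh chord there is VI7.
With Eb in the bass the chord is in third inversion, so the figured bass is 42.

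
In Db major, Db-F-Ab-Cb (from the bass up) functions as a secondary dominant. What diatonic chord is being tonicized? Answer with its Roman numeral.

The chord is a dominant seventh chord on Db.
A dominant resolves down a perfect fifth: Db → Gb. In Db major, Gb is scale degree 4, i.e. IV.

IV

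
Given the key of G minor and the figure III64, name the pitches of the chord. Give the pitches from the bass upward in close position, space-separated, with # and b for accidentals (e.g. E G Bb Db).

The numeral's case and figure indicate a major triad. In G minor its root, the mediant, is Bb.
That chord is spelled Bb-D-F.
With the 64 figure the chord is in second inversion; from the bass F upward in close position it reads F-Bb-D.

F Bb D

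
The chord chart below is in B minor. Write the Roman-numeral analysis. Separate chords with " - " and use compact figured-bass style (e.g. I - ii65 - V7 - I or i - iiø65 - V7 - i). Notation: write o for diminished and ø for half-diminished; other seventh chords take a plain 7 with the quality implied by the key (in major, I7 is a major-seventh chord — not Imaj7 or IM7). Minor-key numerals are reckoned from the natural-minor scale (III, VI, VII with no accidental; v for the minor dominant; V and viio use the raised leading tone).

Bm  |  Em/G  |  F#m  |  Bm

i - iv6 - v - i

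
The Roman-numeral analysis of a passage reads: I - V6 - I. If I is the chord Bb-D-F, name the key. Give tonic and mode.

The chord Bb is a major triad rooted on Bb; its label is I.
If Bb is scale degree 1 and the mode makes that degree carry a major triad, the tonic is Bb and the mode is major.

Bb major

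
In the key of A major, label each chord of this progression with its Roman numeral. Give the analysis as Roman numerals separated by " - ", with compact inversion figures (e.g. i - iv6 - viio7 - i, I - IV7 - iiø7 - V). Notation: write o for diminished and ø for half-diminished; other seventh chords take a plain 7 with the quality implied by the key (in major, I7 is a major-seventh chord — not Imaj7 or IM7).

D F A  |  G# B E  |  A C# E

D-F-A is non-diatonic — iv, a mixture chord from A minor.
G#-B-E: root E is the dominant; major triad there is V6.
A-C#-E: root A is the tonic; major triad there is I.

iv - V6 - I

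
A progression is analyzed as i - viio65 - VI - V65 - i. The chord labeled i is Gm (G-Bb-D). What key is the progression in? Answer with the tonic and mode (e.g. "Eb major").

i is given as G-Bb-D — a minor triad with root G.
If G is scale degree 1 and the mode makes that degree carry a minor triad, the tonic is G and the mode is minor.

G minor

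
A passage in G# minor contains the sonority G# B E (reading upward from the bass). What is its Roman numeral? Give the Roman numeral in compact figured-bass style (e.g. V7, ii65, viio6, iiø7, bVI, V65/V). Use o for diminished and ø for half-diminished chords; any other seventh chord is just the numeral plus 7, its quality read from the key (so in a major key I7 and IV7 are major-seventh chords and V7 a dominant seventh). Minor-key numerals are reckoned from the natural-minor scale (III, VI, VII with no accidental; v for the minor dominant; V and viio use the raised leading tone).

VI6

The pitches E-G#-B form a major triad rooted on E.
E is scale degree 6 in G# minor, and a major triad on that degree is written VI.
With G# in the bass the chord is in first inversion, so the figured bass is 6.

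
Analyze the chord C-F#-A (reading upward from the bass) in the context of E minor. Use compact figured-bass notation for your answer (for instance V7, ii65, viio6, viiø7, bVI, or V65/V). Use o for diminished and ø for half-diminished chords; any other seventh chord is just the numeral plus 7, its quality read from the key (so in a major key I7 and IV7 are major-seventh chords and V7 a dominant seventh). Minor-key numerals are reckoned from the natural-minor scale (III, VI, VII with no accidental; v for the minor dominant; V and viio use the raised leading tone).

iio64

The pitches F#-A-C form a diminished triad rooted on F#.
In E minor, F# is the supertonic; the diatonic diminished triad there is iio.
With C in the bass the chord is in second inversion, so the figured bass is 64.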